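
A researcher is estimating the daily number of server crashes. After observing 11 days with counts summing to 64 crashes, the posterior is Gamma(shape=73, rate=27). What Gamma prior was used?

Gamma(shape=9, rate=16)

Gamma–Poisson conjugacy: posterior shape = α + Σxᵢ, posterior rate = β + n.
So α = 73 − 64 = 9 and β = 27 − 11 = 16.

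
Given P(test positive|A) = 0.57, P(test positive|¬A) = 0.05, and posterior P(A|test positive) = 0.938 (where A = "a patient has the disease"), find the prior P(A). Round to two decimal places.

P(A) = 0.57

Bayes' rule in odds form gives O(A|E) = O(A)·[P(E|A)/P(E|¬A)], hence O(A) = O(A|E)/LR.
Posterior odds = 0.938/(1−0.938) = 15.1290. LR = 0.57/0.05 = 11.4000.
Prior odds = 15.1290/11.4000 = 1.3271, so P(A) = 1.3271/(1+1.3271) ≈ 0.57.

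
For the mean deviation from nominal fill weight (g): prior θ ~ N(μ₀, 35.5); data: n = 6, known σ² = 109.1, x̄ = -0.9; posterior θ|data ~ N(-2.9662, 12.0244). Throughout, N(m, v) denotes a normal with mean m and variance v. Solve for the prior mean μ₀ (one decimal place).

With known observation variance, the Normal–Normal posterior has precision τ_n = τ₀ + n/σ² and mean μ_n = (τ₀μ₀ + (n/σ²)x̄)/τ_n.
Here τ₀ = 1/35.5 = 0.028169 and τ_data = 6/109.1 = 0.054995, so τ_n = 0.083164.
Rearranging for μ₀: μ₀ = (μ_n·τ_n − τ_data·x̄)/τ₀ = (-2.9662·0.083164 − 0.054995·-0.9) / 0.028169 = -0.197186/0.028169 ≈ -7.0.

μ₀ = -7.0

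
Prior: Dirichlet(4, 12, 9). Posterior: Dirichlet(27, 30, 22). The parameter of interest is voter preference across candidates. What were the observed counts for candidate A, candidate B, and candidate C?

For a Dirichlet(α) prior with multinomial counts c, the posterior is Dirichlet(α + c) componentwise.
Counts are posterior − prior componentwise: 27−4=23, 30−12=18, 22−9=13.

counts (23, 18, 13)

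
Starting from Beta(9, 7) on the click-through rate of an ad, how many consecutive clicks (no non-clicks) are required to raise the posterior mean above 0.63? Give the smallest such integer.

k = 3

After k clicks and 0 non-clicks the posterior is Beta(9+k, 7), with mean (9+k)/(9+7+k).
Set (9+k)/(16+k) > 0.63 and solve: k > (0.63·16 − 9)/(1 − 0.63) = 2.919.
The smallest integer exceeding 2.919 is 3, and checking k=3: (12)/(19) = 0.6316 > 0.63.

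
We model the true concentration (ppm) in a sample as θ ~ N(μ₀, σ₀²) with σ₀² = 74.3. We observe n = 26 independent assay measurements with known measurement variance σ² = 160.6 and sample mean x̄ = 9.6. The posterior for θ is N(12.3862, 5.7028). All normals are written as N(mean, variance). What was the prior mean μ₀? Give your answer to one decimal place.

μ₀ = 45.9

With known observation variance, the Normal–Normal posterior has precision τ_n = τ₀ + n/σ² and mean μ_n = (τ₀μ₀ + (n/σ²)x̄)/τ_n.
Here τ₀ = 1/74.3 = 0.013459 and τ_data = 26/160.6 = 0.161893, so τ_n = 0.175352.
Rearranging for μ₀: μ₀ = (μ_n·τ_n − τ_data·x̄)/τ₀ = (12.3862·0.175352 − 0.161893·9.6) / 0.013459 = 0.617772/0.013459 ≈ 45.9.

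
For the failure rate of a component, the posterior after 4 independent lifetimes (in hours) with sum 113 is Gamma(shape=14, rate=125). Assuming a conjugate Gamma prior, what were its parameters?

Gamma(shape=10, rate=12)

For an exponential likelihood with a Gamma(α, β) prior on the rate, n observations with total T give posterior Gamma(α+n, β+T).
So α = 14 − 4 = 10 and β = 125 − 113 = 12.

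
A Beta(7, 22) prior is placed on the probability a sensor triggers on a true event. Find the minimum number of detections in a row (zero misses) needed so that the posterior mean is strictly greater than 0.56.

After k detections and 0 misses the posterior is Beta(7+k, 22), with mean (7+k)/(7+22+k).
Set (7+k)/(29+k) > 0.56 and solve: k > (0.56·29 − 7)/(1 − 0.56) = 21.000.
The smallest integer exceeding 21.000 is 22.

k = 22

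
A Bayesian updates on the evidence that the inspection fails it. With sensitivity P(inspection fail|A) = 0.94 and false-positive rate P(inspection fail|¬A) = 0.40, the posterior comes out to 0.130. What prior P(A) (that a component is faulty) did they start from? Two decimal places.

Bayes' rule in odds form gives O(A|E) = O(A)·[P(E|A)/P(E|¬A)], hence O(A) = O(A|E)/LR.
Posterior odds = 0.130/(1−0.130) = 0.1494. LR = 0.94/0.40 = 2.3500.
Prior odds = 0.1494/2.3500 = 0.0636, so P(A) = 0.0636/(1+0.0636) ≈ 0.06.

P(A) = 0.06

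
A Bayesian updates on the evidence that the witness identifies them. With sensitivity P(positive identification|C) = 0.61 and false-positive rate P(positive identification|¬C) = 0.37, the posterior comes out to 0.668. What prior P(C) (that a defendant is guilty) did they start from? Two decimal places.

P(C) = 0.55

In odds form, posterior odds = prior odds × likelihood ratio, so prior odds = posterior odds ÷ LR.
Posterior odds = 0.668/(1−0.668) = 2.0120. LR = 0.61/0.37 = 1.6486.
Prior odds = 2.0120/1.6486 = 1.2204, so P(C) = 1.2204/(1+1.2204) ≈ 0.55.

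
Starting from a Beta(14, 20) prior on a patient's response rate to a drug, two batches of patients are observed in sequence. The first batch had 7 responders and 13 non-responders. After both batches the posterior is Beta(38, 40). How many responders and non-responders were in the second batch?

Sequential conjugate updates are equivalent to a single update on the pooled data, so total successes = posterior α − prior α and total failures = posterior β − prior β.
Total across both batches: 38−14=24 responders, 40−20=20 non-responders.
Subtract the first batch: 24−7=17 responders and 20−13=7 non-responders.

17 responders and 7 non-responders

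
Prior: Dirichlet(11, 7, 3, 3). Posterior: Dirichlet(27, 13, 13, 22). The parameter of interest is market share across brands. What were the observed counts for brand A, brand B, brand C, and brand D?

counts (16, 6, 10, 19)

For a Dirichlet(α) prior with multinomial counts c, the posterior is Dirichlet(α + c) componentwise.
Counts are posterior − prior componentwise: 27−11=16, 13−7=6, 13−3=10, 22−3=19.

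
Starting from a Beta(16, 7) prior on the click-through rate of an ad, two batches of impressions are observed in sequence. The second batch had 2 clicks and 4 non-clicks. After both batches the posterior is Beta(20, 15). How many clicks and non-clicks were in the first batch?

Sequential conjugate updates are equivalent to a single update on the pooled data, so total successes = posterior α − prior α and total failures = posterior β − prior β.
Total across both batches: 20−16=4 clicks, 15−7=8 non-clicks.
Subtract the second batch: 4−2=2 clicks and 8−4=4 non-clicks.

2 clicks and 4 non-clicks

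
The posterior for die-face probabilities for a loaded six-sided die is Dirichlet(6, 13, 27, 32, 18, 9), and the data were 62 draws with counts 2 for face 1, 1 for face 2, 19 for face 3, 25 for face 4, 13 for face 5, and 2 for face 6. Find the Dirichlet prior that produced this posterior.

Dirichlet(4, 12, 8, 7, 5, 7)

For a Dirichlet(α) prior with multinomial counts c, the posterior is Dirichlet(α + c) componentwise.
Subtract each count from the matching posterior parameter: 6−2=4, 13−1=12, 27−19=8, 32−25=7, 18−13=5, 9−2=7.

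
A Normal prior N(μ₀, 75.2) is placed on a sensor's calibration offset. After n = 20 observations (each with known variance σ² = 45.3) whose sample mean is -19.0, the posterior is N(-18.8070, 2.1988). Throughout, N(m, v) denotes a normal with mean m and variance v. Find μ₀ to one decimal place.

The posterior mean is a precision-weighted average: μ_n = (τ₀μ₀ + τ_data·x̄)/(τ₀+τ_data), with τ₀=1/σ₀² and τ_data=n/σ².
Here τ₀ = 1/75.2 = 0.013298 and τ_data = 20/45.3 = 0.441501, so τ_n = 0.454799.
Rearranging for μ₀: μ₀ = (μ_n·τ_n − τ_data·x̄)/τ₀ = (-18.8070·0.454799 − 0.441501·-19.0) / 0.013298 = -0.164886/0.013298 ≈ -12.4.

μ₀ = -12.4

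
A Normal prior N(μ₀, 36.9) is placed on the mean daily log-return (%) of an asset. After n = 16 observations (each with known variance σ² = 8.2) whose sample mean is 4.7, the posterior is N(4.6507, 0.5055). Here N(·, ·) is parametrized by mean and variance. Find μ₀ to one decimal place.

With known observation variance, the Normal–Normal posterior has precision τ_n = τ₀ + n/σ² and mean μ_n = (τ₀μ₀ + (n/σ²)x̄)/τ_n.
Here τ₀ = 1/36.9 = 0.027100 and τ_data = 16/8.2 = 1.951220, so τ_n = 1.978320.
Rearranging for μ₀: μ₀ = (μ_n·τ_n − τ_data·x̄)/τ₀ = (4.6507·1.978320 − 1.951220·4.7) / 0.027100 = 0.029839/0.027100 ≈ 1.1.

μ₀ = 1.1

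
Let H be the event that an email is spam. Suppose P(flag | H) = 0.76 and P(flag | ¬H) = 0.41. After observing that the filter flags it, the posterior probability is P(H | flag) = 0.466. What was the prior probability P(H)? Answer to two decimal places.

In odds form, posterior odds = prior odds × likelihood ratio, so prior odds = posterior odds ÷ LR.
Posterior odds = 0.466/(1−0.466) = 0.8727. LR = 0.76/0.41 = 1.8537.
Prior odds = 0.8727/1.8537 = 0.4708, so P(H) = 0.4708/(1+0.4708) ≈ 0.32.

P(H) = 0.32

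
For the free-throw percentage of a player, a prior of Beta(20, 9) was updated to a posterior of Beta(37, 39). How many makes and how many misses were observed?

17 makes and 30 misses

A Beta(α, β) prior with s successes and f failures in binomial data gives a Beta(α+s, β+f) posterior.
Match parameters: s=37−20=17, f=39−9=30.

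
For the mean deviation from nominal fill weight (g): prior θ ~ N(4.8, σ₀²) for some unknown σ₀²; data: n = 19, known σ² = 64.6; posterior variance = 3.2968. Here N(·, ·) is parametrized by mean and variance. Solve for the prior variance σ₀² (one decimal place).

σ₀² = 108.6

Posterior precision equals prior precision plus data precision: 1/σ_n² = 1/σ₀² + n/σ².
So 1/σ₀² = 1/3.2968 − 19/64.6 = 0.303324 − 0.294118 = 0.009206.
Hence σ₀² = 1/0.009206 ≈ 108.6.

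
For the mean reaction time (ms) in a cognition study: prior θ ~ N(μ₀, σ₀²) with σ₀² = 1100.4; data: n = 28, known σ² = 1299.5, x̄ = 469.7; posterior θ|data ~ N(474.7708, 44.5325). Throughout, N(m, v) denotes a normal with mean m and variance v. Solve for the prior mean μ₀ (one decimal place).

μ₀ = 595.0

With known observation variance, the Normal–Normal posterior has precision τ_n = τ₀ + n/σ² and mean μ_n = (τ₀μ₀ + (n/σ²)x̄)/τ_n.
Here τ₀ = 1/1100.4 = 0.000909 and τ_data = 28/1299.5 = 0.021547, so τ_n = 0.022456.
Rearranging for μ₀: μ₀ = (μ_n·τ_n − τ_data·x̄)/τ₀ = (474.7708·0.022456 − 0.021547·469.7) / 0.000909 = 0.540827/0.000909 ≈ 595.0.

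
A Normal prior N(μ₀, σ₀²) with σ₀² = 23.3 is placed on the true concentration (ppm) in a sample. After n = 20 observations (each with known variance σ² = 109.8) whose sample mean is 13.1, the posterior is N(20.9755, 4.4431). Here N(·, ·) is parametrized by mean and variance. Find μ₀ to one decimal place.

With known observation variance, the Normal–Normal posterior has precision τ_n = τ₀ + n/σ² and mean μ_n = (τ₀μ₀ + (n/σ²)x̄)/τ_n.
Here τ₀ = 1/23.3 = 0.042918 and τ_data = 20/109.8 = 0.182149, so τ_n = 0.225067.
Rearranging for μ₀: μ₀ = (μ_n·τ_n − τ_data·x̄)/τ₀ = (20.9755·0.225067 − 0.182149·13.1) / 0.042918 = 2.334741/0.042918 ≈ 54.4.

μ₀ = 54.4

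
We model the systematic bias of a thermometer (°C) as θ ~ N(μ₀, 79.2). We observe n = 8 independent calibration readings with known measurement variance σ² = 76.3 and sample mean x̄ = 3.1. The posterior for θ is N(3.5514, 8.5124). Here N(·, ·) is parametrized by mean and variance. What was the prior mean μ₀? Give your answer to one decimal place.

μ₀ = 7.3

The posterior mean is a precision-weighted average: μ_n = (τ₀μ₀ + τ_data·x̄)/(τ₀+τ_data), with τ₀=1/σ₀² and τ_data=n/σ².
Here τ₀ = 1/79.2 = 0.012626 and τ_data = 8/76.3 = 0.104849, so τ_n = 0.117475.
Rearranging for μ₀: μ₀ = (μ_n·τ_n − τ_data·x̄)/τ₀ = (3.5514·0.117475 − 0.104849·3.1) / 0.012626 = 0.092169/0.012626 ≈ 7.3.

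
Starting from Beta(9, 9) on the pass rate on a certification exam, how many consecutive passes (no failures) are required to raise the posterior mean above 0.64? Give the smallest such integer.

k = 8

After k passes and 0 failures the posterior is Beta(9+k, 9), with mean (9+k)/(9+9+k).
Set (9+k)/(18+k) > 0.64 and solve: k > (0.64·18 − 9)/(1 − 0.64) = 7.000.
The smallest integer exceeding 7.000 is 8, and checking k=8: (17)/(26) = 0.6538 > 0.64.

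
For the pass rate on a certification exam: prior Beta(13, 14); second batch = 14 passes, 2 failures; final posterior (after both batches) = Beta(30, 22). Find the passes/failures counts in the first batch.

3 passes and 6 failures

Sequential conjugate updates are equivalent to a single update on the pooled data, so total successes = posterior α − prior α and total failures = posterior β − prior β.
Total across both batches: 30−13=17 passes, 22−14=8 failures.
Subtract the second batch: 17−14=3 passes and 8−2=6 failures.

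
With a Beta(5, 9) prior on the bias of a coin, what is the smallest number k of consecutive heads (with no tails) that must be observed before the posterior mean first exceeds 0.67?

After k heads and 0 tails the posterior is Beta(5+k, 9), with mean (5+k)/(5+9+k).
Set (5+k)/(14+k) > 0.67 and solve: k > (0.67·14 − 5)/(1 − 0.67) = 13.273.
The smallest integer exceeding 13.273 is 14, and checking k=14: (19)/(28) = 0.6786 > 0.67.

k = 14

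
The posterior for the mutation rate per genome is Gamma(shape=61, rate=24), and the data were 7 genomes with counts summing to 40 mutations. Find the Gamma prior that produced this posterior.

Gamma(shape=21, rate=17)

A Gamma(α, β) prior (rate parametrization) on a Poisson rate with n observations summing to S gives posterior Gamma(α+S, β+n).
So α = 61 − 40 = 21 and β = 24 − 7 = 17.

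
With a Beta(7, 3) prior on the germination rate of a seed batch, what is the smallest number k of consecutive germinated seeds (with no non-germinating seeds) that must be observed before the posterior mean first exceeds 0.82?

k = 7

After k germinated seeds and 0 non-germinating seeds the posterior is Beta(7+k, 3), with mean (7+k)/(7+3+k).
Set (7+k)/(10+k) > 0.82 and solve: k > (0.82·10 − 7)/(1 − 0.82) = 6.667.
The smallest integer exceeding 6.667 is 7, and checking k=7: (14)/(17) = 0.8235 > 0.82.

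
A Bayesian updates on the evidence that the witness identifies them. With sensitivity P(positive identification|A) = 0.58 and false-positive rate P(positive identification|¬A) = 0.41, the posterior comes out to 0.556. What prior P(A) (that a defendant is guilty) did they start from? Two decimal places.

In odds form, posterior odds = prior odds × likelihood ratio, so prior odds = posterior odds ÷ LR.
Posterior odds = 0.556/(1−0.556) = 1.2523. LR = 0.58/0.41 = 1.4146.
Prior odds = 1.2523/1.4146 = 0.8853, so P(A) = 0.8853/(1+0.8853) ≈ 0.47.

P(A) = 0.47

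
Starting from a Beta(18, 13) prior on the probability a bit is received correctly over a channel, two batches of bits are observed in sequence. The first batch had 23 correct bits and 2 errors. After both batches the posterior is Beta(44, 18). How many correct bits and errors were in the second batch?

3 correct bits and 3 errors

Sequential conjugate updates are equivalent to a single update on the pooled data, so total successes = posterior α − prior α and total failures = posterior β − prior β.
Total across both batches: 44−18=26 correct bits, 18−13=5 errors.
Subtract the first batch: 26−23=3 correct bits and 5−2=3 errors.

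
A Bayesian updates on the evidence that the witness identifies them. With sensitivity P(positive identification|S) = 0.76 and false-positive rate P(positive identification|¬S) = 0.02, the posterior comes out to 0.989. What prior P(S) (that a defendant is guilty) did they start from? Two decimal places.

In odds form, posterior odds = prior odds × likelihood ratio, so prior odds = posterior odds ÷ LR.
Posterior odds = 0.989/(1−0.989) = 89.9091. LR = 0.76/0.02 = 38.0000.
Prior odds = 89.9091/38.0000 = 2.3660, so P(S) = 2.3660/(1+2.3660) ≈ 0.70.

P(S) = 0.70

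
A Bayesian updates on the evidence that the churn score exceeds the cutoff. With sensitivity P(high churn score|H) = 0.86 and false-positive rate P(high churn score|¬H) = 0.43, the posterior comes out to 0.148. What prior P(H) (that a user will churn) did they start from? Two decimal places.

P(H) = 0.08

Bayes' rule in odds form gives O(H|E) = O(H)·[P(E|H)/P(E|¬H)], hence O(H) = O(H|E)/LR.
Posterior odds = 0.148/(1−0.148) = 0.1737. LR = 0.86/0.43 = 2.0000.
Prior odds = 0.1737/2.0000 = 0.0868, so P(H) = 0.0868/(1+0.0868) ≈ 0.08.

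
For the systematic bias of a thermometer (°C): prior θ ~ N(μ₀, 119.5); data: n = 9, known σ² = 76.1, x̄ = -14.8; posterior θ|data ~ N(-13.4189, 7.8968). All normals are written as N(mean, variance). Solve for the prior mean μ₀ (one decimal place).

The posterior mean is a precision-weighted average: μ_n = (τ₀μ₀ + τ_data·x̄)/(τ₀+τ_data), with τ₀=1/σ₀² and τ_data=n/σ².
Here τ₀ = 1/119.5 = 0.008368 and τ_data = 9/76.1 = 0.118265, so τ_n = 0.126633.
Rearranging for μ₀: μ₀ = (μ_n·τ_n − τ_data·x̄)/τ₀ = (-13.4189·0.126633 − 0.118265·-14.8) / 0.008368 = 0.051046/0.008368 ≈ 6.1.

μ₀ = 6.1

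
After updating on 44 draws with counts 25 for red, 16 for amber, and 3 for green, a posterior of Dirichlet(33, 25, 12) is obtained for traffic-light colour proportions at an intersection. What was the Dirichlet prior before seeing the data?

Dirichlet(8, 9, 9)

For a Dirichlet(α) prior with multinomial counts c, the posterior is Dirichlet(α + c) componentwise.
Subtract each count from the matching posterior parameter: 33−25=8, 25−16=9, 12−3=9.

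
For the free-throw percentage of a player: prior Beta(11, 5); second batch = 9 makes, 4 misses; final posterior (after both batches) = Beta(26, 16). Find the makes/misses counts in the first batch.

Sequential conjugate updates are equivalent to a single update on the pooled data, so total successes = posterior α − prior α and total failures = posterior β − prior β.
Total across both batches: 26−11=15 makes, 16−5=11 misses.
Subtract the second batch: 15−9=6 makes and 11−4=7 misses.

6 makes and 7 misses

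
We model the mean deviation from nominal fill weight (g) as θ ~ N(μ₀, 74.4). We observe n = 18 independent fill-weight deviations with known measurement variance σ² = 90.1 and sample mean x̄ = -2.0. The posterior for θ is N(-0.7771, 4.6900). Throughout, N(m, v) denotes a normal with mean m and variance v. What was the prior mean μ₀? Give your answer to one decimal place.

The posterior mean is a precision-weighted average: μ_n = (τ₀μ₀ + τ_data·x̄)/(τ₀+τ_data), with τ₀=1/σ₀² and τ_data=n/σ².
Here τ₀ = 1/74.4 = 0.013441 and τ_data = 18/90.1 = 0.199778, so τ_n = 0.213219.
Rearranging for μ₀: μ₀ = (μ_n·τ_n − τ_data·x̄)/τ₀ = (-0.7771·0.213219 − 0.199778·-2.0) / 0.013441 = 0.233864/0.013441 ≈ 17.4.

μ₀ = 17.4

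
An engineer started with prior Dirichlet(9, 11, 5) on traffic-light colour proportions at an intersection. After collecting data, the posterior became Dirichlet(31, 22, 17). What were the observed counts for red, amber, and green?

counts (22, 11, 12)

For a Dirichlet(α) prior with multinomial counts c, the posterior is Dirichlet(α + c) componentwise.
Counts are posterior − prior componentwise: 31−9=22, 22−11=11, 17−5=12.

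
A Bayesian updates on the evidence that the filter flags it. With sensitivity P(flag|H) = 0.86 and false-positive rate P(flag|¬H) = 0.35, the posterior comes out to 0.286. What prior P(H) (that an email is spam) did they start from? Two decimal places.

In odds form, posterior odds = prior odds × likelihood ratio, so prior odds = posterior odds ÷ LR.
Posterior odds = 0.286/(1−0.286) = 0.4006. LR = 0.86/0.35 = 2.4571.
Prior odds = 0.4006/2.4571 = 0.1630, so P(H) = 0.1630/(1+0.1630) ≈ 0.14.

P(H) = 0.14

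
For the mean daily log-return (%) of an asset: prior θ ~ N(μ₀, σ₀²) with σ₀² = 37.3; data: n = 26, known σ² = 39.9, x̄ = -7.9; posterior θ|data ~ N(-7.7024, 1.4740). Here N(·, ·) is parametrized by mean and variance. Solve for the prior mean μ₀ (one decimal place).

μ₀ = -2.9

The posterior mean is a precision-weighted average: μ_n = (τ₀μ₀ + τ_data·x̄)/(τ₀+τ_data), with τ₀=1/σ₀² and τ_data=n/σ².
Here τ₀ = 1/37.3 = 0.026810 and τ_data = 26/39.9 = 0.651629, so τ_n = 0.678439.
Rearranging for μ₀: μ₀ = (μ_n·τ_n − τ_data·x̄)/τ₀ = (-7.7024·0.678439 − 0.651629·-7.9) / 0.026810 = -0.077739/0.026810 ≈ -2.9.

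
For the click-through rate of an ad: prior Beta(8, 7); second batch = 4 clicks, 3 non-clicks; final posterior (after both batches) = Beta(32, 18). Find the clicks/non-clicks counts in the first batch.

Because Beta–binomial updating is additive in the counts, the combined data contributed (α_post−α_prior, β_post−β_prior) successes and failures.
Total across both batches: 32−8=24 clicks, 18−7=11 non-clicks.
Subtract the second batch: 24−4=20 clicks and 11−3=8 non-clicks.

20 clicks and 8 non-clicks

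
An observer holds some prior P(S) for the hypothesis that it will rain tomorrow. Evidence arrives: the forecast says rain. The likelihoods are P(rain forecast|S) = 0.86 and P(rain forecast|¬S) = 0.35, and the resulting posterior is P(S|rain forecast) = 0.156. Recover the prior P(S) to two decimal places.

In odds form, posterior odds = prior odds × likelihood ratio, so prior odds = posterior odds ÷ LR.
Posterior odds = 0.156/(1−0.156) = 0.1848. LR = 0.86/0.35 = 2.4571.
Prior odds = 0.1848/2.4571 = 0.0752, so P(S) = 0.0752/(1+0.0752) ≈ 0.07.

P(S) = 0.07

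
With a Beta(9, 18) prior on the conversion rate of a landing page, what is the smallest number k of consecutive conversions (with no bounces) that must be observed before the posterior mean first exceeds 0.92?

k = 199

After k conversions and 0 bounces the posterior is Beta(9+k, 18), with mean (9+k)/(9+18+k).
Set (9+k)/(27+k) > 0.92 and solve: k > (0.92·27 − 9)/(1 − 0.92) = 198.000.
The smallest integer exceeding 198.000 is 199, and checking k=199: (208)/(226) = 0.9204 > 0.92.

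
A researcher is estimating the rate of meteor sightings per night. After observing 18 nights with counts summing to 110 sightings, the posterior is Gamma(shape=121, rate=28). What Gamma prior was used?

A Gamma(α, β) prior (rate parametrization) on a Poisson rate with n observations summing to S gives posterior Gamma(α+S, β+n).
So α = 121 − 110 = 11 and β = 28 − 18 = 10.

Gamma(shape=11, rate=10)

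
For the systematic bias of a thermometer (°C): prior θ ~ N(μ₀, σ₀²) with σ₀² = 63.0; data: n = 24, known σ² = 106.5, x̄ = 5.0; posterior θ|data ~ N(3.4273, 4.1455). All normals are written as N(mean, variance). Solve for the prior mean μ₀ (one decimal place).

With known observation variance, the Normal–Normal posterior has precision τ_n = τ₀ + n/σ² and mean μ_n = (τ₀μ₀ + (n/σ²)x̄)/τ_n.
Here τ₀ = 1/63.0 = 0.015873 and τ_data = 24/106.5 = 0.225352, so τ_n = 0.241225.
Rearranging for μ₀: μ₀ = (μ_n·τ_n − τ_data·x̄)/τ₀ = (3.4273·0.241225 − 0.225352·5.0) / 0.015873 = -0.300010/0.015873 ≈ -18.9.

μ₀ = -18.9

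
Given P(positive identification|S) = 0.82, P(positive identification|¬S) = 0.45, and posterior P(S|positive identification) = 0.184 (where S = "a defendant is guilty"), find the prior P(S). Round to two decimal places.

P(S) = 0.11

In odds form, posterior odds = prior odds × likelihood ratio, so prior odds = posterior odds ÷ LR.
Posterior odds = 0.184/(1−0.184) = 0.2255. LR = 0.82/0.45 = 1.8222.
Prior odds = 0.2255/1.8222 = 0.1238, so P(S) = 0.1238/(1+0.1238) ≈ 0.11.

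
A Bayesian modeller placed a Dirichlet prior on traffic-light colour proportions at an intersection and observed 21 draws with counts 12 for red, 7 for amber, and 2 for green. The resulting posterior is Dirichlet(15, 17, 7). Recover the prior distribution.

For a Dirichlet(α) prior with multinomial counts c, the posterior is Dirichlet(α + c) componentwise.
Subtract each count from the matching posterior parameter: 15−12=3, 17−7=10, 7−2=5.

Dirichlet(3, 10, 5)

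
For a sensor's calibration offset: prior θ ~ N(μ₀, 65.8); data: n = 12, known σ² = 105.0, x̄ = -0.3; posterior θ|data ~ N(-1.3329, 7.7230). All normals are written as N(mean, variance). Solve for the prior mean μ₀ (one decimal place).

The posterior mean is a precision-weighted average: μ_n = (τ₀μ₀ + τ_data·x̄)/(τ₀+τ_data), with τ₀=1/σ₀² and τ_data=n/σ².
Here τ₀ = 1/65.8 = 0.015198 and τ_data = 12/105.0 = 0.114286, so τ_n = 0.129484.
Rearranging for μ₀: μ₀ = (μ_n·τ_n − τ_data·x̄)/τ₀ = (-1.3329·0.129484 − 0.114286·-0.3) / 0.015198 = -0.138303/0.015198 ≈ -9.1.

μ₀ = -9.1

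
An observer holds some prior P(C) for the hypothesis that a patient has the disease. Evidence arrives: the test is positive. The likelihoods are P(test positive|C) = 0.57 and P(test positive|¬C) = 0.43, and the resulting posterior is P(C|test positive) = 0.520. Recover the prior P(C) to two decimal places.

In odds form, posterior odds = prior odds × likelihood ratio, so prior odds = posterior odds ÷ LR.
Posterior odds = 0.520/(1−0.520) = 1.0833. LR = 0.57/0.43 = 1.3256.
Prior odds = 1.0833/1.3256 = 0.8172, so P(C) = 0.8172/(1+0.8172) ≈ 0.45.

P(C) = 0.45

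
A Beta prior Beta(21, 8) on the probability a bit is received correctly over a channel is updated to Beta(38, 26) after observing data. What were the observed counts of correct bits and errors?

17 correct bits and 18 errors

Beta is conjugate to the binomial likelihood: posterior = Beta(α+s, β+f).
Match parameters: s=38−21=17, f=26−8=18.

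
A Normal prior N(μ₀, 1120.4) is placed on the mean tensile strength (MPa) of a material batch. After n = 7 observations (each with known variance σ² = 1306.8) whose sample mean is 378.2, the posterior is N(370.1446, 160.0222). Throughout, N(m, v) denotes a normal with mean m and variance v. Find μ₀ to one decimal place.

With known observation variance, the Normal–Normal posterior has precision τ_n = τ₀ + n/σ² and mean μ_n = (τ₀μ₀ + (n/σ²)x̄)/τ_n.
Here τ₀ = 1/1120.4 = 0.000893 and τ_data = 7/1306.8 = 0.005357, so τ_n = 0.006250.
Rearranging for μ₀: μ₀ = (μ_n·τ_n − τ_data·x̄)/τ₀ = (370.1446·0.006250 − 0.005357·378.2) / 0.000893 = 0.287386/0.000893 ≈ 321.8.

μ₀ = 321.8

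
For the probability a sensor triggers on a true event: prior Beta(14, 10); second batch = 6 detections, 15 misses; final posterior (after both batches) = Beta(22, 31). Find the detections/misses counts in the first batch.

2 detections and 6 misses

Sequential conjugate updates are equivalent to a single update on the pooled data, so total successes = posterior α − prior α and total failures = posterior β − prior β.
Total across both batches: 22−14=8 detections, 31−10=21 misses.
Subtract the second batch: 8−6=2 detections and 21−15=6 misses.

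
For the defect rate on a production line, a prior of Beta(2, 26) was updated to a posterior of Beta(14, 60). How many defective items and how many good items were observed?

Under Beta–binomial conjugacy the posterior parameters are (a+s, b+f).
So s = 14 − 2 = 12 and f = 60 − 26 = 34.

12 defective items and 34 good items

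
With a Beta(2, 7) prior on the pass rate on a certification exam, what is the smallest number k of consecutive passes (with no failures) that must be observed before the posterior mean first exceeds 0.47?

After k passes and 0 failures the posterior is Beta(2+k, 7), with mean (2+k)/(2+7+k).
Set (2+k)/(9+k) > 0.47 and solve: k > (0.47·9 − 2)/(1 − 0.47) = 4.208.
The smallest integer exceeding 4.208 is 5.

k = 5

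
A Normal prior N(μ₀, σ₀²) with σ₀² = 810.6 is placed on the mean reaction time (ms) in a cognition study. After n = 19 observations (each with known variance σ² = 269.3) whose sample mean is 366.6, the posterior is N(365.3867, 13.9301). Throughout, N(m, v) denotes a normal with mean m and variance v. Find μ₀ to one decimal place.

μ₀ = 296.0

With known observation variance, the Normal–Normal posterior has precision τ_n = τ₀ + n/σ² and mean μ_n = (τ₀μ₀ + (n/σ²)x̄)/τ_n.
Here τ₀ = 1/810.6 = 0.001234 and τ_data = 19/269.3 = 0.070553, so τ_n = 0.071787.
Rearranging for μ₀: μ₀ = (μ_n·τ_n − τ_data·x̄)/τ₀ = (365.3867·0.071787 − 0.070553·366.6) / 0.001234 = 0.365285/0.001234 ≈ 296.0.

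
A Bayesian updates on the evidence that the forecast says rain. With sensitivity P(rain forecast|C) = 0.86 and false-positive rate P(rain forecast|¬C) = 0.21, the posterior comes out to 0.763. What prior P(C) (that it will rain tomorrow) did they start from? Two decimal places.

P(C) = 0.44

Bayes' rule in odds form gives O(C|E) = O(C)·[P(E|C)/P(E|¬C)], hence O(C) = O(C|E)/LR.
Posterior odds = 0.763/(1−0.763) = 3.2194. LR = 0.86/0.21 = 4.0952.
Prior odds = 3.2194/4.0952 = 0.7861, so P(C) = 0.7861/(1+0.7861) ≈ 0.44.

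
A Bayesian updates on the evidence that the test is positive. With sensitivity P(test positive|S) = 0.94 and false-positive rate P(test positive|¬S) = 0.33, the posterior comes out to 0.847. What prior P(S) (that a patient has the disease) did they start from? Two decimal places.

Bayes' rule in odds form gives O(S|E) = O(S)·[P(E|S)/P(E|¬S)], hence O(S) = O(S|E)/LR.
Posterior odds = 0.847/(1−0.847) = 5.5359. LR = 0.94/0.33 = 2.8485.
Prior odds = 5.5359/2.8485 = 1.9434, so P(S) = 1.9434/(1+1.9434) ≈ 0.66.

P(S) = 0.66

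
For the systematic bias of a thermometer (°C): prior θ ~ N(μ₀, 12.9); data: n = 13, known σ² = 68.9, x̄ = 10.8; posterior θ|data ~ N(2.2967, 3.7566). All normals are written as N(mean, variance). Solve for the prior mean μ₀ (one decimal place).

With known observation variance, the Normal–Normal posterior has precision τ_n = τ₀ + n/σ² and mean μ_n = (τ₀μ₀ + (n/σ²)x̄)/τ_n.
Here τ₀ = 1/12.9 = 0.077519 and τ_data = 13/68.9 = 0.188679, so τ_n = 0.266198.
Rearranging for μ₀: μ₀ = (μ_n·τ_n − τ_data·x̄)/τ₀ = (2.2967·0.266198 − 0.188679·10.8) / 0.077519 = -1.426356/0.077519 ≈ -18.4.

μ₀ = -18.4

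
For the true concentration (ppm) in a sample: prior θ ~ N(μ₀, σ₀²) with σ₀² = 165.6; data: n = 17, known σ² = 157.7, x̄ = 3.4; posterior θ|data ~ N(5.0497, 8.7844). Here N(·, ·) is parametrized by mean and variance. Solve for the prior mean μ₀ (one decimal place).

μ₀ = 34.5

The posterior mean is a precision-weighted average: μ_n = (τ₀μ₀ + τ_data·x̄)/(τ₀+τ_data), with τ₀=1/σ₀² and τ_data=n/σ².
Here τ₀ = 1/165.6 = 0.006039 and τ_data = 17/157.7 = 0.107800, so τ_n = 0.113839.
Rearranging for μ₀: μ₀ = (μ_n·τ_n − τ_data·x̄)/τ₀ = (5.0497·0.113839 − 0.107800·3.4) / 0.006039 = 0.208333/0.006039 ≈ 34.5.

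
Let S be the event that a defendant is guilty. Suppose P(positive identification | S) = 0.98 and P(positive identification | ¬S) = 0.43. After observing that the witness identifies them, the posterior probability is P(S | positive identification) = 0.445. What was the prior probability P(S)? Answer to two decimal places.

In odds form, posterior odds = prior odds × likelihood ratio, so prior odds = posterior odds ÷ LR.
Posterior odds = 0.445/(1−0.445) = 0.8018. LR = 0.98/0.43 = 2.2791.
Prior odds = 0.8018/2.2791 = 0.3518, so P(S) = 0.3518/(1+0.3518) ≈ 0.26.

P(S) = 0.26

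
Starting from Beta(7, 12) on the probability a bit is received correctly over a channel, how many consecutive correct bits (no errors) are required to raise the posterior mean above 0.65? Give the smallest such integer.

After k correct bits and 0 errors the posterior is Beta(7+k, 12), with mean (7+k)/(7+12+k).
Set (7+k)/(19+k) > 0.65 and solve: k > (0.65·19 − 7)/(1 − 0.65) = 15.286.
The smallest integer exceeding 15.286 is 16.

k = 16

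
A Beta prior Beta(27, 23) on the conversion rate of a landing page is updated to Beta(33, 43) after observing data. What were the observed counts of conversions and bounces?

A Beta(α, β) prior with s successes and f failures in binomial data gives a Beta(α+s, β+f) posterior.
Match parameters: s=33−27=6, f=43−23=20.

6 conversions and 20 bounces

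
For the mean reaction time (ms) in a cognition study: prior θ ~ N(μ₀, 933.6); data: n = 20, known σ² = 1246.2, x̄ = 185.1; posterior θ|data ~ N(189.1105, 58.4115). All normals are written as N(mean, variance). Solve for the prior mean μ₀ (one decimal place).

With known observation variance, the Normal–Normal posterior has precision τ_n = τ₀ + n/σ² and mean μ_n = (τ₀μ₀ + (n/σ²)x̄)/τ_n.
Here τ₀ = 1/933.6 = 0.001071 and τ_data = 20/1246.2 = 0.016049, so τ_n = 0.017120.
Rearranging for μ₀: μ₀ = (μ_n·τ_n − τ_data·x̄)/τ₀ = (189.1105·0.017120 − 0.016049·185.1) / 0.001071 = 0.266902/0.001071 ≈ 249.2.

μ₀ = 249.2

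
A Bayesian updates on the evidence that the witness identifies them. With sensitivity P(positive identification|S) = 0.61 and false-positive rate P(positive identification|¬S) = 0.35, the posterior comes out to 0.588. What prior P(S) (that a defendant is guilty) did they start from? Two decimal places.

Bayes' rule in odds form gives O(S|E) = O(S)·[P(E|S)/P(E|¬S)], hence O(S) = O(S|E)/LR.
Posterior odds = 0.588/(1−0.588) = 1.4272. LR = 0.61/0.35 = 1.7429.
Prior odds = 1.4272/1.7429 = 0.8189, so P(S) = 0.8189/(1+0.8189) ≈ 0.45.

P(S) = 0.45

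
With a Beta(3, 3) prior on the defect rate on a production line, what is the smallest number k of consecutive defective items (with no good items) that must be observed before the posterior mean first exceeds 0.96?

After k defective items and 0 good items the posterior is Beta(3+k, 3), with mean (3+k)/(3+3+k).
Set (3+k)/(6+k) > 0.96 and solve: k > (0.96·6 − 3)/(1 − 0.96) = 69.000.
The smallest integer exceeding 69.000 is 70, and checking k=70: (73)/(76) = 0.9605 > 0.96.

k = 70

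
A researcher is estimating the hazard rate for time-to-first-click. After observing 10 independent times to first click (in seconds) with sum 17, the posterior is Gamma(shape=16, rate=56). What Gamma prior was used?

Gamma–exponential conjugacy: posterior shape = α + n, posterior rate = β + Σtᵢ.
So α = 16 − 10 = 6 and β = 56 − 17 = 39.

Gamma(shape=6, rate=39)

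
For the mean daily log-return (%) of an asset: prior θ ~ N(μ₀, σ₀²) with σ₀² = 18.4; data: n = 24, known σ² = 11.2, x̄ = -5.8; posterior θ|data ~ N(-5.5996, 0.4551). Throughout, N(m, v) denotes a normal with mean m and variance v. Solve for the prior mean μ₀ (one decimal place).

μ₀ = 2.3

With known observation variance, the Normal–Normal posterior has precision τ_n = τ₀ + n/σ² and mean μ_n = (τ₀μ₀ + (n/σ²)x̄)/τ_n.
Here τ₀ = 1/18.4 = 0.054348 and τ_data = 24/11.2 = 2.142857, so τ_n = 2.197205.
Rearranging for μ₀: μ₀ = (μ_n·τ_n − τ_data·x̄)/τ₀ = (-5.5996·2.197205 − 2.142857·-5.8) / 0.054348 = 0.125101/0.054348 ≈ 2.3.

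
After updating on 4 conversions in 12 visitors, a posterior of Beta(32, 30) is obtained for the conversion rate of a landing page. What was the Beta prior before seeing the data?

Beta(28, 22)

Under Beta–binomial conjugacy the posterior parameters are (a+s, b+f).
Subtract the data counts: 32−4=28, 30−8=22.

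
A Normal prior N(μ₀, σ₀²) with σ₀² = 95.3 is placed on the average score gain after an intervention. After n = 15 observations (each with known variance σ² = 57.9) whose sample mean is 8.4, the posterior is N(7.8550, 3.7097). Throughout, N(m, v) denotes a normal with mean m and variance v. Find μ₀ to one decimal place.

μ₀ = -5.6

The posterior mean is a precision-weighted average: μ_n = (τ₀μ₀ + τ_data·x̄)/(τ₀+τ_data), with τ₀=1/σ₀² and τ_data=n/σ².
Here τ₀ = 1/95.3 = 0.010493 and τ_data = 15/57.9 = 0.259067, so τ_n = 0.269560.
Rearranging for μ₀: μ₀ = (μ_n·τ_n − τ_data·x̄)/τ₀ = (7.8550·0.269560 − 0.259067·8.4) / 0.010493 = -0.058769/0.010493 ≈ -5.6.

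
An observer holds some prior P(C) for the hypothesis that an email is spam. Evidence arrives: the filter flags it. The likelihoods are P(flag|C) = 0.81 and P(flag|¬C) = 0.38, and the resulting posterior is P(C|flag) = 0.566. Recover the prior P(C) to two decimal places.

P(C) = 0.38

Bayes' rule in odds form gives O(C|E) = O(C)·[P(E|C)/P(E|¬C)], hence O(C) = O(C|E)/LR.
Posterior odds = 0.566/(1−0.566) = 1.3041. LR = 0.81/0.38 = 2.1316.
Prior odds = 1.3041/2.1316 = 0.6118, so P(C) = 0.6118/(1+0.6118) ≈ 0.38.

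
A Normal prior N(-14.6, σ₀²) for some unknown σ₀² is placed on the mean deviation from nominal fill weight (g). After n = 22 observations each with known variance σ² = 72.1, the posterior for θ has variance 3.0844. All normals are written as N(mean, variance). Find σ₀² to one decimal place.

σ₀² = 52.4

For the Normal–Normal model with known σ², precisions add: τ_n = τ₀ + n/σ².
So 1/σ₀² = 1/3.0844 − 22/72.1 = 0.324212 − 0.305132 = 0.019080.
Hence σ₀² = 1/0.019080 ≈ 52.4.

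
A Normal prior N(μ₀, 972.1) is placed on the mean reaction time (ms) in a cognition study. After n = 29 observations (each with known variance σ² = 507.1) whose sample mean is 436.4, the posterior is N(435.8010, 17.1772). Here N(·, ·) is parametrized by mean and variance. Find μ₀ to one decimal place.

With known observation variance, the Normal–Normal posterior has precision τ_n = τ₀ + n/σ² and mean μ_n = (τ₀μ₀ + (n/σ²)x̄)/τ_n.
Here τ₀ = 1/972.1 = 0.001029 and τ_data = 29/507.1 = 0.057188, so τ_n = 0.058217.
Rearranging for μ₀: μ₀ = (μ_n·τ_n − τ_data·x̄)/τ₀ = (435.8010·0.058217 − 0.057188·436.4) / 0.001029 = 0.414184/0.001029 ≈ 402.5.

μ₀ = 402.5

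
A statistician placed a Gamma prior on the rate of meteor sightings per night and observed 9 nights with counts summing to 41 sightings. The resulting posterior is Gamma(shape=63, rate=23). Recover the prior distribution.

Gamma(shape=22, rate=14)

A Gamma(α, β) prior (rate parametrization) on a Poisson rate with n observations summing to S gives posterior Gamma(α+S, β+n).
So α = 63 − 41 = 22 and β = 23 − 9 = 14.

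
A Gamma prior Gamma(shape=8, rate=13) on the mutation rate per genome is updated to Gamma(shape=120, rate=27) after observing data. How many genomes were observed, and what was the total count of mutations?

n = 14 genomes with total 112 mutations

A Gamma(α, β) prior (rate parametrization) on a Poisson rate with n observations summing to S gives posterior Gamma(α+S, β+n).
Matching: Σxᵢ = 120 − 8 = 112 and n = 27 − 13 = 14.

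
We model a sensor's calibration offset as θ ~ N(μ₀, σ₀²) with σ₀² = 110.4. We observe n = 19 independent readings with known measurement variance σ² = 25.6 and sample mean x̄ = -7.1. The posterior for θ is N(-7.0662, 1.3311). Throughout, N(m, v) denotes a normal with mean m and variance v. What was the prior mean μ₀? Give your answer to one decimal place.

μ₀ = -4.3

With known observation variance, the Normal–Normal posterior has precision τ_n = τ₀ + n/σ² and mean μ_n = (τ₀μ₀ + (n/σ²)x̄)/τ_n.
Here τ₀ = 1/110.4 = 0.009058 and τ_data = 19/25.6 = 0.742188, so τ_n = 0.751246.
Rearranging for μ₀: μ₀ = (μ_n·τ_n − τ_data·x̄)/τ₀ = (-7.0662·0.751246 − 0.742188·-7.1) / 0.009058 = -0.038920/0.009058 ≈ -4.3.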